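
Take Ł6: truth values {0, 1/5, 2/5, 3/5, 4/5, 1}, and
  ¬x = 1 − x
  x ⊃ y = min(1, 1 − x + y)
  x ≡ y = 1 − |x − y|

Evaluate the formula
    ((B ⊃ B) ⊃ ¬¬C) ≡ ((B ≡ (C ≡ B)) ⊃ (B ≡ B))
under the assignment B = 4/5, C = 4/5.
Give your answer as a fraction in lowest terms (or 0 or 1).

B ⊃ B = 4/5 ⊃ 4/5 = 1
¬C = ¬4/5 = 1/5
¬¬C = ¬1/5 = 4/5
(B ⊃ B) ⊃ ¬¬C = 1 ⊃ 4/5 = 4/5
C ≡ B = 4/5 ≡ 4/5 = 1
B ≡ (C ≡ B) = 4/5 ≡ 1 = 4/5
B ≡ B = 4/5 ≡ 4/5 = 1
(B ≡ (C ≡ B)) ⊃ (B ≡ B) = 4/5 ⊃ 1 = 1
((B ⊃ B) ⊃ ¬¬C) ≡ ((B ≡ (C ≡ B)) ⊃ (B ≡ B)) = 4/5 ≡ 1 = 4/5

4/5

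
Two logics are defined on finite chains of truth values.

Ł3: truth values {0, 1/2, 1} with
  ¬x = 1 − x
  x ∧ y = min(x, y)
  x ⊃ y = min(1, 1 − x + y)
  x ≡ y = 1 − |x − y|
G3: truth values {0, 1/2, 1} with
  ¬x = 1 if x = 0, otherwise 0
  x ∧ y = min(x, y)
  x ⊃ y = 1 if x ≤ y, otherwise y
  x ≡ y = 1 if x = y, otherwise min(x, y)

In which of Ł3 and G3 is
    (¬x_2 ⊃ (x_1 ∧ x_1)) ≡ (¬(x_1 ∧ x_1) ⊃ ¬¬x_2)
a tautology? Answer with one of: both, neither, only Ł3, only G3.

only Ł3

In Ł3: every assignment gives 1 — tautology.
In G3: at x_1 = 1/2, x_2 = 0 the value is 1/2 — not a tautology.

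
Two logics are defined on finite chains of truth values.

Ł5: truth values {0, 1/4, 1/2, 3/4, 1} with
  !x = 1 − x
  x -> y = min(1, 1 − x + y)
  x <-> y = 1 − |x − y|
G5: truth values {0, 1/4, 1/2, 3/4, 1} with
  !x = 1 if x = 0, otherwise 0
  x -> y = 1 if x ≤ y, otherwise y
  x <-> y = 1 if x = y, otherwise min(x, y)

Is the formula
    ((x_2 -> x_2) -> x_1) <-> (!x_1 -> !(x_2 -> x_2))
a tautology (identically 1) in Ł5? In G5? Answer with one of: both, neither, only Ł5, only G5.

In Ł5: every assignment gives 1 — tautology.
In G5: at x_1 = 1/4, x_2 = 0 the value is 1/4 — not a tautology.

only Ł5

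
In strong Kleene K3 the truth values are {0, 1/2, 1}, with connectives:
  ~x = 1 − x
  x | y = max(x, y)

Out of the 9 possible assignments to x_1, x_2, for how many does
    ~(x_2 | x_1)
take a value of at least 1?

x_1 = 0, x_2 = 0 ↦ 1  ≥
x_1 = 0, x_2 = 1/2 ↦ 1/2  <
x_1 = 0, x_2 = 1 ↦ 0  <
x_1 = 1/2, x_2 = 0 ↦ 1/2  <
x_1 = 1/2, x_2 = 1/2 ↦ 1/2  <
x_1 = 1/2, x_2 = 1 ↦ 0  <
x_1 = 1, x_2 = 0 ↦ 0  <
x_1 = 1, x_2 = 1/2 ↦ 0  <
x_1 = 1, x_2 = 1 ↦ 0  <
So 1 of the 9 assignments meets the threshold.

1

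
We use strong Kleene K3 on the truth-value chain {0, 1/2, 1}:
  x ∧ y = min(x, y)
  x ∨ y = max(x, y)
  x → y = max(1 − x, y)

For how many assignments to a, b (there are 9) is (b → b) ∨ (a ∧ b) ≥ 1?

6

a = 0, b = 0 ↦ 1  ≥
a = 0, b = 1/2 ↦ 1/2  <
a = 0, b = 1 ↦ 1  ≥
a = 1/2, b = 0 ↦ 1  ≥
a = 1/2, b = 1/2 ↦ 1/2  <
a = 1/2, b = 1 ↦ 1  ≥
a = 1, b = 0 ↦ 1  ≥
a = 1, b = 1/2 ↦ 1/2  <
a = 1, b = 1 ↦ 1  ≥
So 6 of the 9 assignments meet the threshold.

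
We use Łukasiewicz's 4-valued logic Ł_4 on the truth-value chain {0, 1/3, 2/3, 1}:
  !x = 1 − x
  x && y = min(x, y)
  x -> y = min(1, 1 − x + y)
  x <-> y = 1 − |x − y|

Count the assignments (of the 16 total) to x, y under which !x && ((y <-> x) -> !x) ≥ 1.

4

x = 0, y = 0 ↦ 1  ≥
x = 0, y = 1/3 ↦ 1  ≥
x = 0, y = 2/3 ↦ 1  ≥
x = 0, y = 1 ↦ 1  ≥
x = 1/3, y = 0 ↦ 2/3  <
x = 1/3, y = 1/3 ↦ 2/3  <
x = 1/3, y = 2/3 ↦ 2/3  <
x = 1/3, y = 1 ↦ 2/3  <
x = 2/3, y = 0 ↦ 1/3  <
x = 2/3, y = 1/3 ↦ 1/3  <
x = 2/3, y = 2/3 ↦ 1/3  <
x = 2/3, y = 1 ↦ 1/3  <
x = 1, y = 0 ↦ 0  <
x = 1, y = 1/3 ↦ 0  <
x = 1, y = 2/3 ↦ 0  <
x = 1, y = 1 ↦ 0  <
So 4 of the 16 assignments meet the threshold.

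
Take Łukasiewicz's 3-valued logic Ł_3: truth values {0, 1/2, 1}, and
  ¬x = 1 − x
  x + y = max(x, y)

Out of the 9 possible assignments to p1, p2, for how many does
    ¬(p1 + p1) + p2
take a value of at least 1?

p1 = 0, p2 = 0 ↦ 1  ≥
p1 = 0, p2 = 1/2 ↦ 1  ≥
p1 = 0, p2 = 1 ↦ 1  ≥
p1 = 1/2, p2 = 0 ↦ 1/2  <
p1 = 1/2, p2 = 1/2 ↦ 1/2  <
p1 = 1/2, p2 = 1 ↦ 1  ≥
p1 = 1, p2 = 0 ↦ 0  <
p1 = 1, p2 = 1/2 ↦ 1/2  <
p1 = 1, p2 = 1 ↦ 1  ≥
So 5 of the 9 assignments meet the threshold.

5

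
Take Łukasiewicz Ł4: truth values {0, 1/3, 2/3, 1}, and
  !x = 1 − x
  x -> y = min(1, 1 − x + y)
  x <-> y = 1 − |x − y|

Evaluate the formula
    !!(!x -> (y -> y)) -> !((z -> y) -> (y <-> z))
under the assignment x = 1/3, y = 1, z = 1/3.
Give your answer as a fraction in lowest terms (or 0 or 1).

2/3

!x = !1/3 = 2/3
y -> y = 1 -> 1 = 1
!x -> (y -> y) = 2/3 -> 1 = 1
!(!x -> (y -> y)) = !1 = 0
!!(!x -> (y -> y)) = !0 = 1
z -> y = 1/3 -> 1 = 1
y <-> z = 1 <-> 1/3 = 1/3
(z -> y) -> (y <-> z) = 1 -> 1/3 = 1/3
!((z -> y) -> (y <-> z)) = !1/3 = 2/3
!!(!x -> (y -> y)) -> !((z -> y) -> (y <-> z)) = 1 -> 2/3 = 2/3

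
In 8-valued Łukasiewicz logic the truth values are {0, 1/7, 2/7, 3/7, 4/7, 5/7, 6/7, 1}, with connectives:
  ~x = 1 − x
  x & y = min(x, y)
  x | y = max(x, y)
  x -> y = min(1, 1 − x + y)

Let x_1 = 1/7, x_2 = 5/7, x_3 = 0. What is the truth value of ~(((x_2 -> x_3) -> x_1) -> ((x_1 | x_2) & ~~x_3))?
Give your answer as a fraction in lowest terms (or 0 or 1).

x_2 -> x_3 = 5/7 -> 0 = 2/7
(x_2 -> x_3) -> x_1 = 2/7 -> 1/7 = 6/7
x_1 | x_2 = 1/7 | 5/7 = 5/7
~x_3 = ~0 = 1
~~x_3 = ~1 = 0
(x_1 | x_2) & ~~x_3 = 5/7 & 0 = 0
((x_2 -> x_3) -> x_1) -> ((x_1 | x_2) & ~~x_3) = 6/7 -> 0 = 1/7
~(((x_2 -> x_3) -> x_1) -> ((x_1 | x_2) & ~~x_3)) = ~1/7 = 6/7

6/7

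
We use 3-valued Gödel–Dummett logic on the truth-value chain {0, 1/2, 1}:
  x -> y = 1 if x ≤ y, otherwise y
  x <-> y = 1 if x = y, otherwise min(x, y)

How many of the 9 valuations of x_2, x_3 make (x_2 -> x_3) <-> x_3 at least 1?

6

x_2 = 0, x_3 = 0 ↦ 0  <
x_2 = 0, x_3 = 1/2 ↦ 1/2  <
x_2 = 0, x_3 = 1 ↦ 1  ≥
x_2 = 1/2, x_3 = 0 ↦ 1  ≥
x_2 = 1/2, x_3 = 1/2 ↦ 1/2  <
x_2 = 1/2, x_3 = 1 ↦ 1  ≥
x_2 = 1, x_3 = 0 ↦ 1  ≥
x_2 = 1, x_3 = 1/2 ↦ 1  ≥
x_2 = 1, x_3 = 1 ↦ 1  ≥
So 6 of the 9 assignments meet the threshold.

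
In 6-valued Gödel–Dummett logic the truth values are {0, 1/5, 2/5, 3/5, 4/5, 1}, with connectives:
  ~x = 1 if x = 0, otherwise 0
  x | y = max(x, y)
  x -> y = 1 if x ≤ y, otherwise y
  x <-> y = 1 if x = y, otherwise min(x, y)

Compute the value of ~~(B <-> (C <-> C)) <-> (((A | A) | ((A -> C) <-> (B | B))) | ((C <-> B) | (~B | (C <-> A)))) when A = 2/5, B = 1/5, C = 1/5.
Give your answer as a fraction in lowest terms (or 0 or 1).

1

C <-> C = 1/5 <-> 1/5 = 1
B <-> (C <-> C) = 1/5 <-> 1 = 1/5
~(B <-> (C <-> C)) = ~1/5 = 0
~~(B <-> (C <-> C)) = ~0 = 1
A | A = 2/5 | 2/5 = 2/5
A -> C = 2/5 -> 1/5 = 1/5
B | B = 1/5 | 1/5 = 1/5
(A -> C) <-> (B | B) = 1/5 <-> 1/5 = 1
(A | A) | ((A -> C) <-> (B | B)) = 2/5 | 1 = 1
C <-> B = 1/5 <-> 1/5 = 1
~B = ~1/5 = 0
C <-> A = 1/5 <-> 2/5 = 1/5
~B | (C <-> A) = 0 | 1/5 = 1/5
(C <-> B) | (~B | (C <-> A)) = 1 | 1/5 = 1
((A | A) | ((A -> C) <-> (B | B))) | ((C <-> B) | (~B | (C <-> A))) = 1 | 1 = 1
~~(B <-> (C <-> C)) <-> (((A | A) | ((A -> C) <-> (B | B))) | ((C <-> B) | (~B | (C <-> A)))) = 1 <-> 1 = 1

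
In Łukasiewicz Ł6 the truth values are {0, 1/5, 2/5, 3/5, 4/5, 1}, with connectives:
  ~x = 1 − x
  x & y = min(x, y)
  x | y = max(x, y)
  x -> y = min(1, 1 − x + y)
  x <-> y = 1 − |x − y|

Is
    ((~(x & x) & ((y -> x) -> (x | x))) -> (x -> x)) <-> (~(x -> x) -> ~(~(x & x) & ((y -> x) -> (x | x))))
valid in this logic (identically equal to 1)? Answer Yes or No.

Yes

At x = 4/5, y = 1/5, for instance:
x & x = 4/5 & 4/5 = 4/5
~(x & x) = ~4/5 = 1/5
y -> x = 1/5 -> 4/5 = 1
x | x = 4/5 | 4/5 = 4/5
(y -> x) -> (x | x) = 1 -> 4/5 = 4/5
~(x & x) & ((y -> x) -> (x | x)) = 1/5 & 4/5 = 1/5
x -> x = 4/5 -> 4/5 = 1
(~(x & x) & ((y -> x) -> (x | x))) -> (x -> x) = 1/5 -> 1 = 1
~(x -> x) = ~1 = 0
~(~(x & x) & ((y -> x) -> (x | x))) = ~1/5 = 4/5
~(x -> x) -> ~(~(x & x) & ((y -> x) -> (x | x))) = 0 -> 4/5 = 1
((~(x & x) & ((y -> x) -> (x | x))) -> (x -> x)) <-> (~(x -> x) -> ~(~(x & x) & ((y -> x) -> (x | x)))) = 1 <-> 1 = 1
and checking the remaining 35 assignments likewise gives ≥ 1 in every case.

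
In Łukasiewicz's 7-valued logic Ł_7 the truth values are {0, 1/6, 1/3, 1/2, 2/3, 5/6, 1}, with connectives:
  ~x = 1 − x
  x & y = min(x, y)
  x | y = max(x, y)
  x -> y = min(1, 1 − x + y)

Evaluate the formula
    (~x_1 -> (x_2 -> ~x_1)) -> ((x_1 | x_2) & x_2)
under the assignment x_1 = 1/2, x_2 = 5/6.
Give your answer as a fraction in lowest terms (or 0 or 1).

5/6

~x_1 = ~1/2 = 1/2
~x_1 = ~1/2 = 1/2
x_2 -> ~x_1 = 5/6 -> 1/2 = 2/3
~x_1 -> (x_2 -> ~x_1) = 1/2 -> 2/3 = 1
x_1 | x_2 = 1/2 | 5/6 = 5/6
(x_1 | x_2) & x_2 = 5/6 & 5/6 = 5/6
(~x_1 -> (x_2 -> ~x_1)) -> ((x_1 | x_2) & x_2) = 1 -> 5/6 = 5/6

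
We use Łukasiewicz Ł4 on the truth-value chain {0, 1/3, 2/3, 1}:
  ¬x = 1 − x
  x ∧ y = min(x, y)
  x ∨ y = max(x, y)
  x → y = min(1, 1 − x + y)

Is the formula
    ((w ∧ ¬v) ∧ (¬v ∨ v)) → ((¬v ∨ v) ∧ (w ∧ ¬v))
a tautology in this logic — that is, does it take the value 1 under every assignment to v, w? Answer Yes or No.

Yes

v = 0, w = 0 ↦ 1
v = 0, w = 1/3 ↦ 1
v = 0, w = 2/3 ↦ 1
v = 0, w = 1 ↦ 1
v = 1/3, w = 0 ↦ 1
v = 1/3, w = 1/3 ↦ 1
v = 1/3, w = 2/3 ↦ 1
v = 1/3, w = 1 ↦ 1
v = 2/3, w = 0 ↦ 1
v = 2/3, w = 1/3 ↦ 1
v = 2/3, w = 2/3 ↦ 1
v = 2/3, w = 1 ↦ 1
v = 1, w = 0 ↦ 1
v = 1, w = 1/3 ↦ 1
v = 1, w = 2/3 ↦ 1
v = 1, w = 1 ↦ 1
Every assignment gives a value ≥ 1.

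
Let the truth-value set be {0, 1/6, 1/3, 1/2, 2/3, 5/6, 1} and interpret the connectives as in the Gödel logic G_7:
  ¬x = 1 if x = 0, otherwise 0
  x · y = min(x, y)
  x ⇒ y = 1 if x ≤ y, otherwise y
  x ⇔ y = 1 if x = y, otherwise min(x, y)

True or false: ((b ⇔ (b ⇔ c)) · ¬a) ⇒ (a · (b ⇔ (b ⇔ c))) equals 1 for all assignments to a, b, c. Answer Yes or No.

Counterexample: take a = 0, b = 0, c = 1/6.
b ⇔ c = 0 ⇔ 1/6 = 0
b ⇔ (b ⇔ c) = 0 ⇔ 0 = 1
¬a = ¬0 = 1
(b ⇔ (b ⇔ c)) · ¬a = 1 · 1 = 1
b ⇔ c = 0 ⇔ 1/6 = 0
b ⇔ (b ⇔ c) = 0 ⇔ 0 = 1
a · (b ⇔ (b ⇔ c)) = 0 · 1 = 0
((b ⇔ (b ⇔ c)) · ¬a) ⇒ (a · (b ⇔ (b ⇔ c))) = 1 ⇒ 0 = 0
This gives 0 ≠ 1.

No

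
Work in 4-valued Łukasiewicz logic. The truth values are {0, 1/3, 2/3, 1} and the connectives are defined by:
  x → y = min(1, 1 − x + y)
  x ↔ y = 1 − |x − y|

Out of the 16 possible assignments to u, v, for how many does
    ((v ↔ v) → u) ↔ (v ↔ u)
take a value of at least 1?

u = 0, v = 0 ↦ 0  <
u = 0, v = 1/3 ↦ 1/3  <
u = 0, v = 2/3 ↦ 2/3  <
u = 0, v = 1 ↦ 1  ≥
u = 1/3, v = 0 ↦ 2/3  <
u = 1/3, v = 1/3 ↦ 1/3  <
u = 1/3, v = 2/3 ↦ 2/3  <
u = 1/3, v = 1 ↦ 1  ≥
u = 2/3, v = 0 ↦ 2/3  <
u = 2/3, v = 1/3 ↦ 1  ≥
u = 2/3, v = 2/3 ↦ 2/3  <
u = 2/3, v = 1 ↦ 1  ≥
u = 1, v = 0 ↦ 0  <
u = 1, v = 1/3 ↦ 1/3  <
u = 1, v = 2/3 ↦ 2/3  <
u = 1, v = 1 ↦ 1  ≥
So 5 of the 16 assignments meet the threshold.

5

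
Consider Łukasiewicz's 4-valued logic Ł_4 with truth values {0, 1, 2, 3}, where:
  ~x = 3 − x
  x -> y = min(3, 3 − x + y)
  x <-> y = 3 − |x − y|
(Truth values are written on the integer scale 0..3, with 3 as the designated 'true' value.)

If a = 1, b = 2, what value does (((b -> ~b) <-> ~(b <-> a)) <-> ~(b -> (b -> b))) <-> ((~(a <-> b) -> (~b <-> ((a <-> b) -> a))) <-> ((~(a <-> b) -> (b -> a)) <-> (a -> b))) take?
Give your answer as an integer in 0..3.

1

~b = ~2 = 1
b -> ~b = 2 -> 1 = 2
b <-> a = 2 <-> 1 = 2
~(b <-> a) = ~2 = 1
(b -> ~b) <-> ~(b <-> a) = 2 <-> 1 = 2
b -> b = 2 -> 2 = 3
b -> (b -> b) = 2 -> 3 = 3
~(b -> (b -> b)) = ~3 = 0
((b -> ~b) <-> ~(b <-> a)) <-> ~(b -> (b -> b)) = 2 <-> 0 = 1
a <-> b = 1 <-> 2 = 2
~(a <-> b) = ~2 = 1
~b = ~2 = 1
a <-> b = 1 <-> 2 = 2
(a <-> b) -> a = 2 -> 1 = 2
~b <-> ((a <-> b) -> a) = 1 <-> 2 = 2
~(a <-> b) -> (~b <-> ((a <-> b) -> a)) = 1 -> 2 = 3
a <-> b = 1 <-> 2 = 2
~(a <-> b) = ~2 = 1
b -> a = 2 -> 1 = 2
~(a <-> b) -> (b -> a) = 1 -> 2 = 3
a -> b = 1 -> 2 = 3
(~(a <-> b) -> (b -> a)) <-> (a -> b) = 3 <-> 3 = 3
(~(a <-> b) -> (~b <-> ((a <-> b) -> a))) <-> ((~(a <-> b) -> (b -> a)) <-> (a -> b)) = 3 <-> 3 = 3
(((b -> ~b) <-> ~(b <-> a)) <-> ~(b -> (b -> b))) <-> ((~(a <-> b) -> (~b <-> ((a <-> b) -> a))) <-> ((~(a <-> b) -> (b -> a)) <-> (a -> b))) = 1 <-> 3 = 1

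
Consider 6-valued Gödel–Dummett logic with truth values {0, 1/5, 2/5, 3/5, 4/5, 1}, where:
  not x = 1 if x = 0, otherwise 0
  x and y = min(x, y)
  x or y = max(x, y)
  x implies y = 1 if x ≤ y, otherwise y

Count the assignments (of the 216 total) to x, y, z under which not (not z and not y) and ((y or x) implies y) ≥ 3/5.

143

value 1: 125 assignments (counts)
value 4/5: 6 assignments (counts)
value 3/5: 12 assignments (counts)
value 2/5: 18 assignments
value 1/5: 24 assignments
value 0: 31 assignments
So 143 of the 216 assignments meet the threshold.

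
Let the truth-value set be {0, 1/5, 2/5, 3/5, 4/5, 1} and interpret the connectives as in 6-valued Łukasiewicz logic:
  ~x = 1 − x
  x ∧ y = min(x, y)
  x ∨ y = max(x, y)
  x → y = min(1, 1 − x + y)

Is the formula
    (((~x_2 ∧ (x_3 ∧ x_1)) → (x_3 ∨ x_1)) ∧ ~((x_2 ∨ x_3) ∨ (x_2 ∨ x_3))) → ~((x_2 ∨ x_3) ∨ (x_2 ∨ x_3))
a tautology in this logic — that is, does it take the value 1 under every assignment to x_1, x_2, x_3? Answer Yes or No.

At x_1 = 2/5, x_2 = 3/5, x_3 = 1/5, for instance:
~x_2 = ~3/5 = 2/5
x_3 ∧ x_1 = 1/5 ∧ 2/5 = 1/5
~x_2 ∧ (x_3 ∧ x_1) = 2/5 ∧ 1/5 = 1/5
x_3 ∨ x_1 = 1/5 ∨ 2/5 = 2/5
(~x_2 ∧ (x_3 ∧ x_1)) → (x_3 ∨ x_1) = 1/5 → 2/5 = 1
x_2 ∨ x_3 = 3/5 ∨ 1/5 = 3/5
x_2 ∨ x_3 = 3/5 ∨ 1/5 = 3/5
(x_2 ∨ x_3) ∨ (x_2 ∨ x_3) = 3/5 ∨ 3/5 = 3/5
~((x_2 ∨ x_3) ∨ (x_2 ∨ x_3)) = ~3/5 = 2/5
((~x_2 ∧ (x_3 ∧ x_1)) → (x_3 ∨ x_1)) ∧ ~((x_2 ∨ x_3) ∨ (x_2 ∨ x_3)) = 1 ∧ 2/5 = 2/5
(((~x_2 ∧ (x_3 ∧ x_1)) → (x_3 ∨ x_1)) ∧ ~((x_2 ∨ x_3) ∨ (x_2 ∨ x_3))) → ~((x_2 ∨ x_3) ∨ (x_2 ∨ x_3)) = 2/5 → 2/5 = 1
and checking the remaining 215 assignments likewise gives ≥ 1 in every case.

Yes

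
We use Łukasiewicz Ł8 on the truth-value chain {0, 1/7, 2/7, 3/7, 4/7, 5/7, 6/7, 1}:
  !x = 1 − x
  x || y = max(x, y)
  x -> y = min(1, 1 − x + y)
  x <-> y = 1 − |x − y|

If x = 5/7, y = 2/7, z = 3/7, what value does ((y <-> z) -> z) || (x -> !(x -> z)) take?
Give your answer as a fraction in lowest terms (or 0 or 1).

4/7

y <-> z = 2/7 <-> 3/7 = 6/7
(y <-> z) -> z = 6/7 -> 3/7 = 4/7
x -> z = 5/7 -> 3/7 = 5/7
!(x -> z) = !5/7 = 2/7
x -> !(x -> z) = 5/7 -> 2/7 = 4/7
((y <-> z) -> z) || (x -> !(x -> z)) = 4/7 || 4/7 = 4/7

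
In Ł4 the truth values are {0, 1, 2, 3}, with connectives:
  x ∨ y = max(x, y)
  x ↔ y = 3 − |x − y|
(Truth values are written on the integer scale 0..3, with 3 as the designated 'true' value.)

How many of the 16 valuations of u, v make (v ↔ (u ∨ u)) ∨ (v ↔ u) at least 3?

u = 0, v = 0 ↦ 3  ≥
u = 0, v = 1 ↦ 2  <
u = 0, v = 2 ↦ 1  <
u = 0, v = 3 ↦ 0  <
u = 1, v = 0 ↦ 2  <
u = 1, v = 1 ↦ 3  ≥
u = 1, v = 2 ↦ 2  <
u = 1, v = 3 ↦ 1  <
u = 2, v = 0 ↦ 1  <
u = 2, v = 1 ↦ 2  <
u = 2, v = 2 ↦ 3  ≥
u = 2, v = 3 ↦ 2  <
u = 3, v = 0 ↦ 0  <
u = 3, v = 1 ↦ 1  <
u = 3, v = 2 ↦ 2  <
u = 3, v = 3 ↦ 3  ≥
So 4 of the 16 assignments meet the threshold.

4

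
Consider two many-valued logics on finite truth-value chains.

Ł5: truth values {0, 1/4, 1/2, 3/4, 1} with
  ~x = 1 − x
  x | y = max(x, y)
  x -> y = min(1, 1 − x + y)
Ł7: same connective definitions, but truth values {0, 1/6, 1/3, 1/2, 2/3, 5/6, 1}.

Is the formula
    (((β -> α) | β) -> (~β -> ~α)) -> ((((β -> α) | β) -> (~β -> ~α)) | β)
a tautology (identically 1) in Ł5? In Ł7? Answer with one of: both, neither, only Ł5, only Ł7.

both

In Ł5: every assignment gives 1 — tautology.
In Ł7: every assignment gives 1 — tautology.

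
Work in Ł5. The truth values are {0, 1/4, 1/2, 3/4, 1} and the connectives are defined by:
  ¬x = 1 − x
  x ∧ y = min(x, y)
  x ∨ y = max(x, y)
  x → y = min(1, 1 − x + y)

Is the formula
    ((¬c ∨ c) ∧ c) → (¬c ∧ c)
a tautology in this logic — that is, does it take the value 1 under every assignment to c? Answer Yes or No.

No

Counterexample: take c = 3/4.
¬c = ¬3/4 = 1/4
¬c ∨ c = 1/4 ∨ 3/4 = 3/4
(¬c ∨ c) ∧ c = 3/4 ∧ 3/4 = 3/4
¬c = ¬3/4 = 1/4
¬c ∧ c = 1/4 ∧ 3/4 = 1/4
((¬c ∨ c) ∧ c) → (¬c ∧ c) = 3/4 → 1/4 = 1/2
This gives 1/2 ≠ 1.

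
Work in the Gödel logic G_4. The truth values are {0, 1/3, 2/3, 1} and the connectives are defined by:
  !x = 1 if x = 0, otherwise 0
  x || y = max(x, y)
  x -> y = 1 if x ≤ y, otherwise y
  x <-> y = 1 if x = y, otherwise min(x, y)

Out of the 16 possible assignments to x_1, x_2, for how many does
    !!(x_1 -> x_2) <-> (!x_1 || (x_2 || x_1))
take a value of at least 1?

x_1 = 0, x_2 = 0 ↦ 1  ≥
x_1 = 0, x_2 = 1/3 ↦ 1  ≥
x_1 = 0, x_2 = 2/3 ↦ 1  ≥
x_1 = 0, x_2 = 1 ↦ 1  ≥
x_1 = 1/3, x_2 = 0 ↦ 0  <
x_1 = 1/3, x_2 = 1/3 ↦ 1/3  <
x_1 = 1/3, x_2 = 2/3 ↦ 2/3  <
x_1 = 1/3, x_2 = 1 ↦ 1  ≥
x_1 = 2/3, x_2 = 0 ↦ 0  <
x_1 = 2/3, x_2 = 1/3 ↦ 2/3  <
x_1 = 2/3, x_2 = 2/3 ↦ 2/3  <
x_1 = 2/3, x_2 = 1 ↦ 1  ≥
x_1 = 1, x_2 = 0 ↦ 0  <
x_1 = 1, x_2 = 1/3 ↦ 1  ≥
x_1 = 1, x_2 = 2/3 ↦ 1  ≥
x_1 = 1, x_2 = 1 ↦ 1  ≥
So 9 of the 16 assignments meet the threshold.

9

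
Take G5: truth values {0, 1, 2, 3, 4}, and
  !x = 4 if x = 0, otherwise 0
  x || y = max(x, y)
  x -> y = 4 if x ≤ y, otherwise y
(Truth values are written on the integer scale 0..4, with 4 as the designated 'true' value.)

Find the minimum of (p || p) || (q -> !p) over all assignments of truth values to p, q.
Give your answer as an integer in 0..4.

1

Take p = 1, q = 1:
p || p = 1 || 1 = 1
!p = !1 = 0
q -> !p = 1 -> 0 = 0
(p || p) || (q -> !p) = 1 || 0 = 1
No assignment yields a value below 1, so this is the minimum.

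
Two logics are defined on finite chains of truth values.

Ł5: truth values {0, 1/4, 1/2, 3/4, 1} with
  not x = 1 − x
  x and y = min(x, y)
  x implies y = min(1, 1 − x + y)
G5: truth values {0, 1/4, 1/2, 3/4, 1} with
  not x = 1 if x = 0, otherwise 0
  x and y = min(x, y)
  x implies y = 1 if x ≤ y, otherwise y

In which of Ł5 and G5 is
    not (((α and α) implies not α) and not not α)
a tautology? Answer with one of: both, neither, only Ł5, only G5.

In Ł5: at α = 1/4 the value is 3/4 — not a tautology.
In G5: every assignment gives 1 — tautology.

only G5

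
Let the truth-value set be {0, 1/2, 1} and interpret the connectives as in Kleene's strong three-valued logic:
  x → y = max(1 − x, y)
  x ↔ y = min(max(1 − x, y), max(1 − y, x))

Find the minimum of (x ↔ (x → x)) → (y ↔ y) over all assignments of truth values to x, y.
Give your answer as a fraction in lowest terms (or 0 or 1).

Take x = 1/2, y = 1/2:
x → x = 1/2 → 1/2 = 1/2
x ↔ (x → x) = 1/2 ↔ 1/2 = 1/2
y ↔ y = 1/2 ↔ 1/2 = 1/2
(x ↔ (x → x)) → (y ↔ y) = 1/2 → 1/2 = 1/2
No assignment yields a value below 1/2, so this is the minimum.

1/2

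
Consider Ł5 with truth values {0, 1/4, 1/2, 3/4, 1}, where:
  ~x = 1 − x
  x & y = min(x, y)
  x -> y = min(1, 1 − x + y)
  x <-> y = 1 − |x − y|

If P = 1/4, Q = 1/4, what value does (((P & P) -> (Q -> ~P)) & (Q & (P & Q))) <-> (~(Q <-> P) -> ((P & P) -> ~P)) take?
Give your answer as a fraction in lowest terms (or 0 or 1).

P & P = 1/4 & 1/4 = 1/4
~P = ~1/4 = 3/4
Q -> ~P = 1/4 -> 3/4 = 1
(P & P) -> (Q -> ~P) = 1/4 -> 1 = 1
P & Q = 1/4 & 1/4 = 1/4
Q & (P & Q) = 1/4 & 1/4 = 1/4
((P & P) -> (Q -> ~P)) & (Q & (P & Q)) = 1 & 1/4 = 1/4
Q <-> P = 1/4 <-> 1/4 = 1
~(Q <-> P) = ~1 = 0
P & P = 1/4 & 1/4 = 1/4
~P = ~1/4 = 3/4
(P & P) -> ~P = 1/4 -> 3/4 = 1
~(Q <-> P) -> ((P & P) -> ~P) = 0 -> 1 = 1
(((P & P) -> (Q -> ~P)) & (Q & (P & Q))) <-> (~(Q <-> P) -> ((P & P) -> ~P)) = 1/4 <-> 1 = 1/4

1/4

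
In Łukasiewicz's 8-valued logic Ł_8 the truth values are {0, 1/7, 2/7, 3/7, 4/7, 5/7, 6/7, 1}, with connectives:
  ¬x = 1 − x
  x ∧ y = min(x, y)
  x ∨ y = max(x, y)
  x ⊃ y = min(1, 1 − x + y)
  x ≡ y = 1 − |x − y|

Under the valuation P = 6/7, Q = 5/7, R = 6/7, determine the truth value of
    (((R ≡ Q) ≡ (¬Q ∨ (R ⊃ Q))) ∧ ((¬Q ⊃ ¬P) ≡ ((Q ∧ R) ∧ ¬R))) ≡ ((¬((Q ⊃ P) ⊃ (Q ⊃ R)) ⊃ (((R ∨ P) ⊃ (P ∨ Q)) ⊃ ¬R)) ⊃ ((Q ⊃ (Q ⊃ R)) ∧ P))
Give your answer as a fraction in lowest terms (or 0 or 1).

R ≡ Q = 6/7 ≡ 5/7 = 6/7
¬Q = ¬5/7 = 2/7
R ⊃ Q = 6/7 ⊃ 5/7 = 6/7
¬Q ∨ (R ⊃ Q) = 2/7 ∨ 6/7 = 6/7
(R ≡ Q) ≡ (¬Q ∨ (R ⊃ Q)) = 6/7 ≡ 6/7 = 1
¬Q = ¬5/7 = 2/7
¬P = ¬6/7 = 1/7
¬Q ⊃ ¬P = 2/7 ⊃ 1/7 = 6/7
Q ∧ R = 5/7 ∧ 6/7 = 5/7
¬R = ¬6/7 = 1/7
(Q ∧ R) ∧ ¬R = 5/7 ∧ 1/7 = 1/7
(¬Q ⊃ ¬P) ≡ ((Q ∧ R) ∧ ¬R) = 6/7 ≡ 1/7 = 2/7
((R ≡ Q) ≡ (¬Q ∨ (R ⊃ Q))) ∧ ((¬Q ⊃ ¬P) ≡ ((Q ∧ R) ∧ ¬R)) = 1 ∧ 2/7 = 2/7
Q ⊃ P = 5/7 ⊃ 6/7 = 1
Q ⊃ R = 5/7 ⊃ 6/7 = 1
(Q ⊃ P) ⊃ (Q ⊃ R) = 1 ⊃ 1 = 1
¬((Q ⊃ P) ⊃ (Q ⊃ R)) = ¬1 = 0
R ∨ P = 6/7 ∨ 6/7 = 6/7
P ∨ Q = 6/7 ∨ 5/7 = 6/7
(R ∨ P) ⊃ (P ∨ Q) = 6/7 ⊃ 6/7 = 1
¬R = ¬6/7 = 1/7
((R ∨ P) ⊃ (P ∨ Q)) ⊃ ¬R = 1 ⊃ 1/7 = 1/7
¬((Q ⊃ P) ⊃ (Q ⊃ R)) ⊃ (((R ∨ P) ⊃ (P ∨ Q)) ⊃ ¬R) = 0 ⊃ 1/7 = 1
Q ⊃ R = 5/7 ⊃ 6/7 = 1
Q ⊃ (Q ⊃ R) = 5/7 ⊃ 1 = 1
(Q ⊃ (Q ⊃ R)) ∧ P = 1 ∧ 6/7 = 6/7
(¬((Q ⊃ P) ⊃ (Q ⊃ R)) ⊃ (((R ∨ P) ⊃ (P ∨ Q)) ⊃ ¬R)) ⊃ ((Q ⊃ (Q ⊃ R)) ∧ P) = 1 ⊃ 6/7 = 6/7
(((R ≡ Q) ≡ (¬Q ∨ (R ⊃ Q))) ∧ ((¬Q ⊃ ¬P) ≡ ((Q ∧ R) ∧ ¬R))) ≡ ((¬((Q ⊃ P) ⊃ (Q ⊃ R)) ⊃ (((R ∨ P) ⊃ (P ∨ Q)) ⊃ ¬R)) ⊃ ((Q ⊃ (Q ⊃ R)) ∧ P)) = 2/7 ≡ 6/7 = 3/7

3/7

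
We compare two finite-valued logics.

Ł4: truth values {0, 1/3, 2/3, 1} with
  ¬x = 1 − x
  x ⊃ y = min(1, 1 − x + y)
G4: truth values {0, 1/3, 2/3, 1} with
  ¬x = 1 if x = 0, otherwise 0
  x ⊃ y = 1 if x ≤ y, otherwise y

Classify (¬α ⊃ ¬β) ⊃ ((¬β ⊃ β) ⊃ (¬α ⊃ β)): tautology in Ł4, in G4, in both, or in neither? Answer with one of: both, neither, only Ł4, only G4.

In Ł4: every assignment gives 1 — tautology.
In G4: every assignment gives 1 — tautology.

both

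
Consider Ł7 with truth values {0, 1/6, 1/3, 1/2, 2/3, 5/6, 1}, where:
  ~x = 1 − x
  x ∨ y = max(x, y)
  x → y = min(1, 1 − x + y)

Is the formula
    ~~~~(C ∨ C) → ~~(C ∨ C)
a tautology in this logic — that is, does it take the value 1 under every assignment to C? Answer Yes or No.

C = 0 ↦ 1
C = 1/6 ↦ 1
C = 1/3 ↦ 1
C = 1/2 ↦ 1
C = 2/3 ↦ 1
C = 5/6 ↦ 1
C = 1 ↦ 1
Every assignment gives a value ≥ 1.

Yes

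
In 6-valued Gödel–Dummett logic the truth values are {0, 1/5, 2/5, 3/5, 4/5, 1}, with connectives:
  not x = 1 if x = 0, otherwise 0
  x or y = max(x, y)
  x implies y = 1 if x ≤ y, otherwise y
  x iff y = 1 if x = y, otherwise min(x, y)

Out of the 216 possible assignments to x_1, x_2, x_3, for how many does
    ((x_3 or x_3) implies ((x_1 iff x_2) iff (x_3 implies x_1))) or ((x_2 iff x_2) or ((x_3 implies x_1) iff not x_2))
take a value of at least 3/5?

value 1: 216 assignments (counts)
So 216 of the 216 assignments meet the threshold.

216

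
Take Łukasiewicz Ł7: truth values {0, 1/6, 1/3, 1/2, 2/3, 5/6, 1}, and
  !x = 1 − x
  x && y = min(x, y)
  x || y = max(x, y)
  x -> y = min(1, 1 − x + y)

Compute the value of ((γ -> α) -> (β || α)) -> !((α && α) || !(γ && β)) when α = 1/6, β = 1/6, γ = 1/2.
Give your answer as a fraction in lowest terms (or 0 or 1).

γ -> α = 1/2 -> 1/6 = 2/3
β || α = 1/6 || 1/6 = 1/6
(γ -> α) -> (β || α) = 2/3 -> 1/6 = 1/2
α && α = 1/6 && 1/6 = 1/6
γ && β = 1/2 && 1/6 = 1/6
!(γ && β) = !1/6 = 5/6
(α && α) || !(γ && β) = 1/6 || 5/6 = 5/6
!((α && α) || !(γ && β)) = !5/6 = 1/6
((γ -> α) -> (β || α)) -> !((α && α) || !(γ && β)) = 1/2 -> 1/6 = 2/3

2/3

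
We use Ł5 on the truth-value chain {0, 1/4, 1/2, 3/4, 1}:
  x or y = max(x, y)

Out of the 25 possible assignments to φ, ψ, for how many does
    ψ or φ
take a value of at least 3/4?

value 1: 9 assignments (counts)
value 3/4: 7 assignments (counts)
value 1/2: 5 assignments
value 1/4: 3 assignments
value 0: 1 assignment
So 16 of the 25 assignments meet the threshold.

16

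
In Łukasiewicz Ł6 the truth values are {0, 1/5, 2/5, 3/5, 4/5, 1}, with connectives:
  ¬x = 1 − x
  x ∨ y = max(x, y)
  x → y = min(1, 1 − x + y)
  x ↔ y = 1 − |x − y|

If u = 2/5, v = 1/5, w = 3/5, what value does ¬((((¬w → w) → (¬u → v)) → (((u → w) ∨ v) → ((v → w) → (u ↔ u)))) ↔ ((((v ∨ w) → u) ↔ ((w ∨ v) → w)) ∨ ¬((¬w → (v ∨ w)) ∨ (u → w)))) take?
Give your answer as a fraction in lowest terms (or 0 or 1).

¬w = ¬3/5 = 2/5
¬w → w = 2/5 → 3/5 = 1
¬u = ¬2/5 = 3/5
¬u → v = 3/5 → 1/5 = 3/5
(¬w → w) → (¬u → v) = 1 → 3/5 = 3/5
u → w = 2/5 → 3/5 = 1
(u → w) ∨ v = 1 ∨ 1/5 = 1
v → w = 1/5 → 3/5 = 1
u ↔ u = 2/5 ↔ 2/5 = 1
(v → w) → (u ↔ u) = 1 → 1 = 1
((u → w) ∨ v) → ((v → w) → (u ↔ u)) = 1 → 1 = 1
((¬w → w) → (¬u → v)) → (((u → w) ∨ v) → ((v → w) → (u ↔ u))) = 3/5 → 1 = 1
v ∨ w = 1/5 ∨ 3/5 = 3/5
(v ∨ w) → u = 3/5 → 2/5 = 4/5
w ∨ v = 3/5 ∨ 1/5 = 3/5
(w ∨ v) → w = 3/5 → 3/5 = 1
((v ∨ w) → u) ↔ ((w ∨ v) → w) = 4/5 ↔ 1 = 4/5
¬w = ¬3/5 = 2/5
v ∨ w = 1/5 ∨ 3/5 = 3/5
¬w → (v ∨ w) = 2/5 → 3/5 = 1
u → w = 2/5 → 3/5 = 1
(¬w → (v ∨ w)) ∨ (u → w) = 1 ∨ 1 = 1
¬((¬w → (v ∨ w)) ∨ (u → w)) = ¬1 = 0
(((v ∨ w) → u) ↔ ((w ∨ v) → w)) ∨ ¬((¬w → (v ∨ w)) ∨ (u → w)) = 4/5 ∨ 0 = 4/5
(((¬w → w) → (¬u → v)) → (((u → w) ∨ v) → ((v → w) → (u ↔ u)))) ↔ ((((v ∨ w) → u) ↔ ((w ∨ v) → w)) ∨ ¬((¬w → (v ∨ w)) ∨ (u → w))) = 1 ↔ 4/5 = 4/5
¬((((¬w → w) → (¬u → v)) → (((u → w) ∨ v) → ((v → w) → (u ↔ u)))) ↔ ((((v ∨ w) → u) ↔ ((w ∨ v) → w)) ∨ ¬((¬w → (v ∨ w)) ∨ (u → w)))) = ¬4/5 = 1/5

1/5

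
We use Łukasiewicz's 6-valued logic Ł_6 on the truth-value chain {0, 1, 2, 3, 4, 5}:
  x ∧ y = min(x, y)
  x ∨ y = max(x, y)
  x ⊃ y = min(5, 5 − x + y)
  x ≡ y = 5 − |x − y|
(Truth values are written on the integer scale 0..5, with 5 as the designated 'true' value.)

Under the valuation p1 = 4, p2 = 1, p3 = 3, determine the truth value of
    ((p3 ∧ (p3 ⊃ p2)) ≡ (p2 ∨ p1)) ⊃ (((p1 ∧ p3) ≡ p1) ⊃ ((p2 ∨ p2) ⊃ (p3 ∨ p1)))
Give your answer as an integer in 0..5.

p3 ⊃ p2 = 3 ⊃ 1 = 3
p3 ∧ (p3 ⊃ p2) = 3 ∧ 3 = 3
p2 ∨ p1 = 1 ∨ 4 = 4
(p3 ∧ (p3 ⊃ p2)) ≡ (p2 ∨ p1) = 3 ≡ 4 = 4
p1 ∧ p3 = 4 ∧ 3 = 3
(p1 ∧ p3) ≡ p1 = 3 ≡ 4 = 4
p2 ∨ p2 = 1 ∨ 1 = 1
p3 ∨ p1 = 3 ∨ 4 = 4
(p2 ∨ p2) ⊃ (p3 ∨ p1) = 1 ⊃ 4 = 5
((p1 ∧ p3) ≡ p1) ⊃ ((p2 ∨ p2) ⊃ (p3 ∨ p1)) = 4 ⊃ 5 = 5
((p3 ∧ (p3 ⊃ p2)) ≡ (p2 ∨ p1)) ⊃ (((p1 ∧ p3) ≡ p1) ⊃ ((p2 ∨ p2) ⊃ (p3 ∨ p1))) = 4 ⊃ 5 = 5

5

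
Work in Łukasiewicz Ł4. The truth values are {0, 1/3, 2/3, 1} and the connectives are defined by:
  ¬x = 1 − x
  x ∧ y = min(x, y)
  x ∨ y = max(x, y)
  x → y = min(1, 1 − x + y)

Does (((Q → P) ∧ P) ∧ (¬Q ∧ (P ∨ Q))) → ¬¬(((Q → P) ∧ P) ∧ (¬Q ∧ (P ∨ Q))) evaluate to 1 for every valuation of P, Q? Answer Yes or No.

Yes

P = 0, Q = 0 ↦ 1
P = 0, Q = 1/3 ↦ 1
P = 0, Q = 2/3 ↦ 1
P = 0, Q = 1 ↦ 1
P = 1/3, Q = 0 ↦ 1
P = 1/3, Q = 1/3 ↦ 1
P = 1/3, Q = 2/3 ↦ 1
P = 1/3, Q = 1 ↦ 1
P = 2/3, Q = 0 ↦ 1
P = 2/3, Q = 1/3 ↦ 1
P = 2/3, Q = 2/3 ↦ 1
P = 2/3, Q = 1 ↦ 1
P = 1, Q = 0 ↦ 1
P = 1, Q = 1/3 ↦ 1
P = 1, Q = 2/3 ↦ 1
P = 1, Q = 1 ↦ 1
Every assignment gives a value ≥ 1.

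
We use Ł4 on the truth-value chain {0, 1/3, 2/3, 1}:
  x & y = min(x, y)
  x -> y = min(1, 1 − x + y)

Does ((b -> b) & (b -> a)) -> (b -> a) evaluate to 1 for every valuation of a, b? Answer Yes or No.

Yes

a = 0, b = 0 ↦ 1
a = 0, b = 1/3 ↦ 1
a = 0, b = 2/3 ↦ 1
a = 0, b = 1 ↦ 1
a = 1/3, b = 0 ↦ 1
a = 1/3, b = 1/3 ↦ 1
a = 1/3, b = 2/3 ↦ 1
a = 1/3, b = 1 ↦ 1
a = 2/3, b = 0 ↦ 1
a = 2/3, b = 1/3 ↦ 1
a = 2/3, b = 2/3 ↦ 1
a = 2/3, b = 1 ↦ 1
a = 1, b = 0 ↦ 1
a = 1, b = 1/3 ↦ 1
a = 1, b = 2/3 ↦ 1
a = 1, b = 1 ↦ 1
Every assignment gives a value ≥ 1.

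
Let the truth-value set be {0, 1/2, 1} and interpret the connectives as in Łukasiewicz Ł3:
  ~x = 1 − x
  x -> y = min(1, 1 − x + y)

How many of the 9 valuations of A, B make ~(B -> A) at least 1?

1

A = 0, B = 0 ↦ 0  <
A = 0, B = 1/2 ↦ 1/2  <
A = 0, B = 1 ↦ 1  ≥
A = 1/2, B = 0 ↦ 0  <
A = 1/2, B = 1/2 ↦ 0  <
A = 1/2, B = 1 ↦ 1/2  <
A = 1, B = 0 ↦ 0  <
A = 1, B = 1/2 ↦ 0  <
A = 1, B = 1 ↦ 0  <
So 1 of the 9 assignments meets the threshold.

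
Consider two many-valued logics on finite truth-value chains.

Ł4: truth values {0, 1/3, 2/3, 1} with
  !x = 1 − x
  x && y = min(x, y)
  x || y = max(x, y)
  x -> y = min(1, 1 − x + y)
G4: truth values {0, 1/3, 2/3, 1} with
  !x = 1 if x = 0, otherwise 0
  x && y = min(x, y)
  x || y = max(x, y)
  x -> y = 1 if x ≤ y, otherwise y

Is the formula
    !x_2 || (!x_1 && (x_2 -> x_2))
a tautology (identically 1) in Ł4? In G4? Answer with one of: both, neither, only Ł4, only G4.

In Ł4: at x_1 = 1/3, x_2 = 1/3 the value is 2/3 — not a tautology.
In G4: at x_1 = 1/3, x_2 = 1/3 the value is 0 — not a tautology.

neither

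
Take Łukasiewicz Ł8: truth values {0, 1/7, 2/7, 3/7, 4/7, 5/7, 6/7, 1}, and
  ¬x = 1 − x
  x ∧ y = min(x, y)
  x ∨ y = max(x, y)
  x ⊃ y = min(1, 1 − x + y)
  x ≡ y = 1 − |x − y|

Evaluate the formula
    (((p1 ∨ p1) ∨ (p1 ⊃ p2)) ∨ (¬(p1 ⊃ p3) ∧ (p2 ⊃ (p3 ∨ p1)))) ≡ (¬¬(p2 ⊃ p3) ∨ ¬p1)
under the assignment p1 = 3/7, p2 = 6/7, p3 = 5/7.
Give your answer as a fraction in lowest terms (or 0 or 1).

6/7

p1 ∨ p1 = 3/7 ∨ 3/7 = 3/7
p1 ⊃ p2 = 3/7 ⊃ 6/7 = 1
(p1 ∨ p1) ∨ (p1 ⊃ p2) = 3/7 ∨ 1 = 1
p1 ⊃ p3 = 3/7 ⊃ 5/7 = 1
¬(p1 ⊃ p3) = ¬1 = 0
p3 ∨ p1 = 5/7 ∨ 3/7 = 5/7
p2 ⊃ (p3 ∨ p1) = 6/7 ⊃ 5/7 = 6/7
¬(p1 ⊃ p3) ∧ (p2 ⊃ (p3 ∨ p1)) = 0 ∧ 6/7 = 0
((p1 ∨ p1) ∨ (p1 ⊃ p2)) ∨ (¬(p1 ⊃ p3) ∧ (p2 ⊃ (p3 ∨ p1))) = 1 ∨ 0 = 1
p2 ⊃ p3 = 6/7 ⊃ 5/7 = 6/7
¬(p2 ⊃ p3) = ¬6/7 = 1/7
¬¬(p2 ⊃ p3) = ¬1/7 = 6/7
¬p1 = ¬3/7 = 4/7
¬¬(p2 ⊃ p3) ∨ ¬p1 = 6/7 ∨ 4/7 = 6/7
(((p1 ∨ p1) ∨ (p1 ⊃ p2)) ∨ (¬(p1 ⊃ p3) ∧ (p2 ⊃ (p3 ∨ p1)))) ≡ (¬¬(p2 ⊃ p3) ∨ ¬p1) = 1 ≡ 6/7 = 6/7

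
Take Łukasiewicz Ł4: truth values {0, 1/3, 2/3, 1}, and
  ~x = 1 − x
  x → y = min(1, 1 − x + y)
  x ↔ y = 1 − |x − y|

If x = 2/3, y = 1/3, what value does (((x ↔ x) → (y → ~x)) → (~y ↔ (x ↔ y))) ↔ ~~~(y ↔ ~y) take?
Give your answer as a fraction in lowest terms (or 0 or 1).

x ↔ x = 2/3 ↔ 2/3 = 1
~x = ~2/3 = 1/3
y → ~x = 1/3 → 1/3 = 1
(x ↔ x) → (y → ~x) = 1 → 1 = 1
~y = ~1/3 = 2/3
x ↔ y = 2/3 ↔ 1/3 = 2/3
~y ↔ (x ↔ y) = 2/3 ↔ 2/3 = 1
((x ↔ x) → (y → ~x)) → (~y ↔ (x ↔ y)) = 1 → 1 = 1
~y = ~1/3 = 2/3
y ↔ ~y = 1/3 ↔ 2/3 = 2/3
~(y ↔ ~y) = ~2/3 = 1/3
~~(y ↔ ~y) = ~1/3 = 2/3
~~~(y ↔ ~y) = ~2/3 = 1/3
(((x ↔ x) → (y → ~x)) → (~y ↔ (x ↔ y))) ↔ ~~~(y ↔ ~y) = 1 ↔ 1/3 = 1/3

1/3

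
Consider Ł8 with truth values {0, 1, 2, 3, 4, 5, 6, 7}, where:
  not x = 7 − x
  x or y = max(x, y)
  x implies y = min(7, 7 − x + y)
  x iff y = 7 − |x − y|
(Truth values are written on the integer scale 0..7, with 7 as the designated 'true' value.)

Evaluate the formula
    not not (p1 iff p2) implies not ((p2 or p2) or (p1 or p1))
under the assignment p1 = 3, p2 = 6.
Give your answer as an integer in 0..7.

4

p1 iff p2 = 3 iff 6 = 4
not (p1 iff p2) = not 4 = 3
not not (p1 iff p2) = not 3 = 4
p2 or p2 = 6 or 6 = 6
p1 or p1 = 3 or 3 = 3
(p2 or p2) or (p1 or p1) = 6 or 3 = 6
not ((p2 or p2) or (p1 or p1)) = not 6 = 1
not not (p1 iff p2) implies not ((p2 or p2) or (p1 or p1)) = 4 implies 1 = 4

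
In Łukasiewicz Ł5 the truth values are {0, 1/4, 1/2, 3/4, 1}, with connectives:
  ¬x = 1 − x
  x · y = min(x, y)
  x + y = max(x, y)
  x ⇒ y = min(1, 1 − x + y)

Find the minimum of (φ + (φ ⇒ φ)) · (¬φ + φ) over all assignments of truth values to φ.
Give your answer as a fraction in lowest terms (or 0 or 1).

1/2

Take φ = 1/2:
φ ⇒ φ = 1/2 ⇒ 1/2 = 1
φ + (φ ⇒ φ) = 1/2 + 1 = 1
¬φ = ¬1/2 = 1/2
¬φ + φ = 1/2 + 1/2 = 1/2
(φ + (φ ⇒ φ)) · (¬φ + φ) = 1 · 1/2 = 1/2
No assignment yields a value below 1/2, so this is the minimum.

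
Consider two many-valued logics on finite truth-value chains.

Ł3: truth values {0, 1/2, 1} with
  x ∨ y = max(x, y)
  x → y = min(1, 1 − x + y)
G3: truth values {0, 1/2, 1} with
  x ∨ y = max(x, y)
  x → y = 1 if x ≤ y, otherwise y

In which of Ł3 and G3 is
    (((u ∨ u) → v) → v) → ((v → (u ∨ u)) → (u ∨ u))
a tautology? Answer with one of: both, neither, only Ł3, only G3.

only Ł3

In Ł3: every assignment gives 1 — tautology.
In G3: at u = 1/2, v = 0 the value is 1/2 — not a tautology.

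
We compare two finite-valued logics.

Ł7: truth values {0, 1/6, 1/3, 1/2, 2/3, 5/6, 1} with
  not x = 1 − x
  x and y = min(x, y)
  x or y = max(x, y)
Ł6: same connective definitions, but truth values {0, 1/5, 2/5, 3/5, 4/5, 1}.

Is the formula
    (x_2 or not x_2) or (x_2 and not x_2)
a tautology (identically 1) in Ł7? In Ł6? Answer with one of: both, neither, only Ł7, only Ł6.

neither

In Ł7: at x_2 = 1/6 the value is 5/6 — not a tautology.
In Ł6: at x_2 = 1/5 the value is 4/5 — not a tautology.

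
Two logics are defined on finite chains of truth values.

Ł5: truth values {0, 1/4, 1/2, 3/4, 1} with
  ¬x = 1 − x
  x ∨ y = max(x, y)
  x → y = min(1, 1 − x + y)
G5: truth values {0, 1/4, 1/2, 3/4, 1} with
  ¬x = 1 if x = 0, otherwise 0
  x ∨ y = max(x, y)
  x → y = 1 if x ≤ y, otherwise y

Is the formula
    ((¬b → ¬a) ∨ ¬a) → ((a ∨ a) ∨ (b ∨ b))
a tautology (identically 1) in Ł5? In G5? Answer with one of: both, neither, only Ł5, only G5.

In Ł5: at a = 0, b = 0 the value is 0 — not a tautology.
In G5: at a = 0, b = 0 the value is 0 — not a tautology.

neither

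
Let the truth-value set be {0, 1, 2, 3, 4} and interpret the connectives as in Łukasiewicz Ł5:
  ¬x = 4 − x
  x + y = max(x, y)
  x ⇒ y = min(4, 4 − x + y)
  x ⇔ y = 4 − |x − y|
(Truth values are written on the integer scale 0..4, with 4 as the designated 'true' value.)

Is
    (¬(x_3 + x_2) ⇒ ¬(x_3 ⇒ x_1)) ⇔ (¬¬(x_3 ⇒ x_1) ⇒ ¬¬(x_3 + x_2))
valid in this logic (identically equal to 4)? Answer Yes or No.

At x_1 = 2, x_2 = 0, x_3 = 1, for instance:
x_3 + x_2 = 1 + 0 = 1
¬(x_3 + x_2) = ¬1 = 3
x_3 ⇒ x_1 = 1 ⇒ 2 = 4
¬(x_3 ⇒ x_1) = ¬4 = 0
¬(x_3 + x_2) ⇒ ¬(x_3 ⇒ x_1) = 3 ⇒ 0 = 1
¬¬(x_3 ⇒ x_1) = ¬0 = 4
¬¬(x_3 + x_2) = ¬3 = 1
¬¬(x_3 ⇒ x_1) ⇒ ¬¬(x_3 + x_2) = 4 ⇒ 1 = 1
(¬(x_3 + x_2) ⇒ ¬(x_3 ⇒ x_1)) ⇔ (¬¬(x_3 ⇒ x_1) ⇒ ¬¬(x_3 + x_2)) = 1 ⇔ 1 = 4
and checking the remaining 124 assignments likewise gives ≥ 4 in every case.

Yes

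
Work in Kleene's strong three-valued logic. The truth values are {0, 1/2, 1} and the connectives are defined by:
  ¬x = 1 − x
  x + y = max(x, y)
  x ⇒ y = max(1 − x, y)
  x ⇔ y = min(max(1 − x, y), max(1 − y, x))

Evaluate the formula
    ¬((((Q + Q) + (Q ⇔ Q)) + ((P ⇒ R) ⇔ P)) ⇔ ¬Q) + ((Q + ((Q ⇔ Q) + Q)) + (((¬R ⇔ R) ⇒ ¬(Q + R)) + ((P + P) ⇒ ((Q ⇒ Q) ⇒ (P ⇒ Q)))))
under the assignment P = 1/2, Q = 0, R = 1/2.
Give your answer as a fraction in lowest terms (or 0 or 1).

1

Q + Q = 0 + 0 = 0
Q ⇔ Q = 0 ⇔ 0 = 1
(Q + Q) + (Q ⇔ Q) = 0 + 1 = 1
P ⇒ R = 1/2 ⇒ 1/2 = 1/2
(P ⇒ R) ⇔ P = 1/2 ⇔ 1/2 = 1/2
((Q + Q) + (Q ⇔ Q)) + ((P ⇒ R) ⇔ P) = 1 + 1/2 = 1
¬Q = ¬0 = 1
(((Q + Q) + (Q ⇔ Q)) + ((P ⇒ R) ⇔ P)) ⇔ ¬Q = 1 ⇔ 1 = 1
¬((((Q + Q) + (Q ⇔ Q)) + ((P ⇒ R) ⇔ P)) ⇔ ¬Q) = ¬1 = 0
Q ⇔ Q = 0 ⇔ 0 = 1
(Q ⇔ Q) + Q = 1 + 0 = 1
Q + ((Q ⇔ Q) + Q) = 0 + 1 = 1
¬R = ¬1/2 = 1/2
¬R ⇔ R = 1/2 ⇔ 1/2 = 1/2
Q + R = 0 + 1/2 = 1/2
¬(Q + R) = ¬1/2 = 1/2
(¬R ⇔ R) ⇒ ¬(Q + R) = 1/2 ⇒ 1/2 = 1/2
P + P = 1/2 + 1/2 = 1/2
Q ⇒ Q = 0 ⇒ 0 = 1
P ⇒ Q = 1/2 ⇒ 0 = 1/2
(Q ⇒ Q) ⇒ (P ⇒ Q) = 1 ⇒ 1/2 = 1/2
(P + P) ⇒ ((Q ⇒ Q) ⇒ (P ⇒ Q)) = 1/2 ⇒ 1/2 = 1/2
((¬R ⇔ R) ⇒ ¬(Q + R)) + ((P + P) ⇒ ((Q ⇒ Q) ⇒ (P ⇒ Q))) = 1/2 + 1/2 = 1/2
(Q + ((Q ⇔ Q) + Q)) + (((¬R ⇔ R) ⇒ ¬(Q + R)) + ((P + P) ⇒ ((Q ⇒ Q) ⇒ (P ⇒ Q)))) = 1 + 1/2 = 1
¬((((Q + Q) + (Q ⇔ Q)) + ((P ⇒ R) ⇔ P)) ⇔ ¬Q) + ((Q + ((Q ⇔ Q) + Q)) + (((¬R ⇔ R) ⇒ ¬(Q + R)) + ((P + P) ⇒ ((Q ⇒ Q) ⇒ (P ⇒ Q))))) = 0 + 1 = 1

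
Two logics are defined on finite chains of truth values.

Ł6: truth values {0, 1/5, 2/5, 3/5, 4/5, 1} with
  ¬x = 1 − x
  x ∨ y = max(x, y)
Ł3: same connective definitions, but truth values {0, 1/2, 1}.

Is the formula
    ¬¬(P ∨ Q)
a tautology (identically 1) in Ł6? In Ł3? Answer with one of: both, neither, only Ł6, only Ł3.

In Ł6: at P = 0, Q = 0 the value is 0 — not a tautology.
In Ł3: at P = 0, Q = 0 the value is 0 — not a tautology.

neither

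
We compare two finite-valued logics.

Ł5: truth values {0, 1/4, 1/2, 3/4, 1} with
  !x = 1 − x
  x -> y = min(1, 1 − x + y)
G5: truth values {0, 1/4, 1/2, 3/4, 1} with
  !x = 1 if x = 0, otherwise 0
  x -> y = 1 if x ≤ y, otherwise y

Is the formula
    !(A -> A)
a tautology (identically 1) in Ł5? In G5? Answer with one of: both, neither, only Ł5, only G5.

neither

In Ł5: at A = 0 the value is 0 — not a tautology.
In G5: at A = 0 the value is 0 — not a tautology.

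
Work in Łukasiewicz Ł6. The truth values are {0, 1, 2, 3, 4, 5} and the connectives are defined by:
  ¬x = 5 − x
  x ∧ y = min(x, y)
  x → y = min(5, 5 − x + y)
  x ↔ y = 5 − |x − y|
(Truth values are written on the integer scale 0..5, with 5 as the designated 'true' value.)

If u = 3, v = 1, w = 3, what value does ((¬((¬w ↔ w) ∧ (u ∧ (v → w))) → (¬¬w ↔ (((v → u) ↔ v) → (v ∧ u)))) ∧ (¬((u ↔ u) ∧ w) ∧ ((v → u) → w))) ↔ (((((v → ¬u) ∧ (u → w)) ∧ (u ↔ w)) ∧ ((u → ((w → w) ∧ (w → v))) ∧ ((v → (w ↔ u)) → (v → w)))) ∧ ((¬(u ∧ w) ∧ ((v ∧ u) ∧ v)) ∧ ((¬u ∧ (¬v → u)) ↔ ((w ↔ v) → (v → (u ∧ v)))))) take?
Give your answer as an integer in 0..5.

4

¬w = ¬3 = 2
¬w ↔ w = 2 ↔ 3 = 4
v → w = 1 → 3 = 5
u ∧ (v → w) = 3 ∧ 5 = 3
(¬w ↔ w) ∧ (u ∧ (v → w)) = 4 ∧ 3 = 3
¬((¬w ↔ w) ∧ (u ∧ (v → w))) = ¬3 = 2
¬w = ¬3 = 2
¬¬w = ¬2 = 3
v → u = 1 → 3 = 5
(v → u) ↔ v = 5 ↔ 1 = 1
v ∧ u = 1 ∧ 3 = 1
((v → u) ↔ v) → (v ∧ u) = 1 → 1 = 5
¬¬w ↔ (((v → u) ↔ v) → (v ∧ u)) = 3 ↔ 5 = 3
¬((¬w ↔ w) ∧ (u ∧ (v → w))) → (¬¬w ↔ (((v → u) ↔ v) → (v ∧ u))) = 2 → 3 = 5
u ↔ u = 3 ↔ 3 = 5
(u ↔ u) ∧ w = 5 ∧ 3 = 3
¬((u ↔ u) ∧ w) = ¬3 = 2
v → u = 1 → 3 = 5
(v → u) → w = 5 → 3 = 3
¬((u ↔ u) ∧ w) ∧ ((v → u) → w) = 2 ∧ 3 = 2
(¬((¬w ↔ w) ∧ (u ∧ (v → w))) → (¬¬w ↔ (((v → u) ↔ v) → (v ∧ u)))) ∧ (¬((u ↔ u) ∧ w) ∧ ((v → u) → w)) = 5 ∧ 2 = 2
¬u = ¬3 = 2
v → ¬u = 1 → 2 = 5
u → w = 3 → 3 = 5
(v → ¬u) ∧ (u → w) = 5 ∧ 5 = 5
u ↔ w = 3 ↔ 3 = 5
((v → ¬u) ∧ (u → w)) ∧ (u ↔ w) = 5 ∧ 5 = 5
w → w = 3 → 3 = 5
w → v = 3 → 1 = 3
(w → w) ∧ (w → v) = 5 ∧ 3 = 3
u → ((w → w) ∧ (w → v)) = 3 → 3 = 5
w ↔ u = 3 ↔ 3 = 5
v → (w ↔ u) = 1 → 5 = 5
v → w = 1 → 3 = 5
(v → (w ↔ u)) → (v → w) = 5 → 5 = 5
(u → ((w → w) ∧ (w → v))) ∧ ((v → (w ↔ u)) → (v → w)) = 5 ∧ 5 = 5
(((v → ¬u) ∧ (u → w)) ∧ (u ↔ w)) ∧ ((u → ((w → w) ∧ (w → v))) ∧ ((v → (w ↔ u)) → (v → w))) = 5 ∧ 5 = 5
u ∧ w = 3 ∧ 3 = 3
¬(u ∧ w) = ¬3 = 2
v ∧ u = 1 ∧ 3 = 1
(v ∧ u) ∧ v = 1 ∧ 1 = 1
¬(u ∧ w) ∧ ((v ∧ u) ∧ v) = 2 ∧ 1 = 1
¬u = ¬3 = 2
¬v = ¬1 = 4
¬v → u = 4 → 3 = 4
¬u ∧ (¬v → u) = 2 ∧ 4 = 2
w ↔ v = 3 ↔ 1 = 3
u ∧ v = 3 ∧ 1 = 1
v → (u ∧ v) = 1 → 1 = 5
(w ↔ v) → (v → (u ∧ v)) = 3 → 5 = 5
(¬u ∧ (¬v → u)) ↔ ((w ↔ v) → (v → (u ∧ v))) = 2 ↔ 5 = 2
(¬(u ∧ w) ∧ ((v ∧ u) ∧ v)) ∧ ((¬u ∧ (¬v → u)) ↔ ((w ↔ v) → (v → (u ∧ v)))) = 1 ∧ 2 = 1
((((v → ¬u) ∧ (u → w)) ∧ (u ↔ w)) ∧ ((u → ((w → w) ∧ (w → v))) ∧ ((v → (w ↔ u)) → (v → w)))) ∧ ((¬(u ∧ w) ∧ ((v ∧ u) ∧ v)) ∧ ((¬u ∧ (¬v → u)) ↔ ((w ↔ v) → (v → (u ∧ v))))) = 5 ∧ 1 = 1
((¬((¬w ↔ w) ∧ (u ∧ (v → w))) → (¬¬w ↔ (((v → u) ↔ v) → (v ∧ u)))) ∧ (¬((u ↔ u) ∧ w) ∧ ((v → u) → w))) ↔ (((((v → ¬u) ∧ (u → w)) ∧ (u ↔ w)) ∧ ((u → ((w → w) ∧ (w → v))) ∧ ((v → (w ↔ u)) → (v → w)))) ∧ ((¬(u ∧ w) ∧ ((v ∧ u) ∧ v)) ∧ ((¬u ∧ (¬v → u)) ↔ ((w ↔ v) → (v → (u ∧ v)))))) = 2 ↔ 1 = 4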